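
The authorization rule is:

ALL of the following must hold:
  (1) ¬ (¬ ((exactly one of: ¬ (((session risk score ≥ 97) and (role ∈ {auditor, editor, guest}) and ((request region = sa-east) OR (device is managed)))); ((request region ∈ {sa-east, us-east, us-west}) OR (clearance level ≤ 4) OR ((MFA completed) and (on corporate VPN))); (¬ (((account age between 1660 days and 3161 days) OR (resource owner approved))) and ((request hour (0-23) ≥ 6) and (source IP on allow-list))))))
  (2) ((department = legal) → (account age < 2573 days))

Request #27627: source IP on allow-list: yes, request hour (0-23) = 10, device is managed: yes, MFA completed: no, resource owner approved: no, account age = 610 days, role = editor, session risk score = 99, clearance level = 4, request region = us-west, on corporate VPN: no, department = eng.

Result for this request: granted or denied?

Atomic conditions:
  session risk score ≥ 97: 99 ≥ 97 is true
  role ∈ {auditor, editor, guest}: editor is in the set → true
  request region = sa-east: us-west == sa-east is false
  device is managed: yes → true
  request region ∈ {sa-east, us-east, us-west}: us-west is in the set → true
  clearance level ≤ 4: 4 ≤ 4 is true
  MFA completed: no → false
  on corporate VPN: no → false
  account age between 1660 days and 3161 days: 610 in [1660, 3161] is false
  resource owner approved: no → false
  request hour (0-23) ≥ 6: 10 ≥ 6 is true
  source IP on allow-list: yes → true
  department = legal: eng == legal is false
  account age < 2573 days: 610 < 2573 is true
Combine:
[1.1.1.1.1.3] false OR true = true
[1.1.1.1.1] true AND true AND true = true
[1.1.1.1] NOT true = false
[1.1.1.2.3] false AND false = false
[1.1.1.2] true OR true OR false = true
[1.1.1.3.1.1] false OR false = false
[1.1.1.3.1] NOT false = true
[1.1.1.3.2] true AND true = true
[1.1.1.3] true AND true = true
[1.1.1] exactly-one(false, true, true) = false
[1.1] NOT false = true
[1] NOT true = false
[2] false → true (antecedent false ⇒ implication holds) = true
[root] false AND true = false
Overall: false → denied

Denied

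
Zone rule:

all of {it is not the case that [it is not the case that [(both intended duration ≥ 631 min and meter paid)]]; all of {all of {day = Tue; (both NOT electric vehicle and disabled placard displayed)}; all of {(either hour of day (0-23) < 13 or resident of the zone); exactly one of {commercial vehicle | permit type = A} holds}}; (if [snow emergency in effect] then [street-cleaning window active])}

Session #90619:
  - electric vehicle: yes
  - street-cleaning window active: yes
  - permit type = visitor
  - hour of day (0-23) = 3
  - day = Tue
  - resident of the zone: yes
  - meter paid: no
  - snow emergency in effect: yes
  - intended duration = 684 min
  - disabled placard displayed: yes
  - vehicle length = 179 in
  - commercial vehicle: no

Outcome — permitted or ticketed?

Atomic conditions:
  intended duration ≥ 631 min: 684 ≥ 631 is true
  meter paid: no → false
  day = Tue: Tue == Tue is true
  NOT electric vehicle: yes → false
  disabled placard displayed: yes → true
  hour of day (0-23) < 13: 3 < 13 is true
  resident of the zone: yes → true
  commercial vehicle: no → false
  permit type = A: visitor == A is false
  snow emergency in effect: yes → true
  street-cleaning window active: yes → true
Combine:
[1.1.1] true AND false = false
[1.1] NOT false = true
[1] NOT true = false
[2.1.2] false AND true = false
[2.1] true AND false = false
[2.2.1] true OR true = true
[2.2.2] exactly-one(false, false) = false
[2.2] true AND false = false
[2] false AND false = false
[3] true → true = true
[root] false AND false AND true = false
Overall: false → ticketed

Ticketed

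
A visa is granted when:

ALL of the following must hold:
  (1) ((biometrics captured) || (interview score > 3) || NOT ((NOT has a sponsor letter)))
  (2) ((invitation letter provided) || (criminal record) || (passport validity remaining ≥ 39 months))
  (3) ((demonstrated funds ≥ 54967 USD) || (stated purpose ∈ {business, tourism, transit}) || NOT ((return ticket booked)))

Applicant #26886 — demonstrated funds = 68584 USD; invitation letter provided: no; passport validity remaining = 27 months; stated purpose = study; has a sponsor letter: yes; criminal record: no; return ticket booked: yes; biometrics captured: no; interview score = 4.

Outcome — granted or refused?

Atomic conditions:
  biometrics captured: no → false
  interview score > 3: 4 > 3 is true
  NOT has a sponsor letter: yes → false
  invitation letter provided: no → false
  criminal record: no → false
  passport validity remaining ≥ 39 months: 27 ≥ 39 is false
  demonstrated funds ≥ 54967 USD: 68584 ≥ 54967 is true
  stated purpose ∈ {business, tourism, transit}: study is not in the set → false
  return ticket booked: yes → true
Combine:
[1.3] NOT false = true
[1] false OR true OR true = true
[2] false OR false OR false = false
[3.3] NOT true = false
[3] true OR false OR false = true
[root] true AND false AND true = false
Overall: false → refused

Refused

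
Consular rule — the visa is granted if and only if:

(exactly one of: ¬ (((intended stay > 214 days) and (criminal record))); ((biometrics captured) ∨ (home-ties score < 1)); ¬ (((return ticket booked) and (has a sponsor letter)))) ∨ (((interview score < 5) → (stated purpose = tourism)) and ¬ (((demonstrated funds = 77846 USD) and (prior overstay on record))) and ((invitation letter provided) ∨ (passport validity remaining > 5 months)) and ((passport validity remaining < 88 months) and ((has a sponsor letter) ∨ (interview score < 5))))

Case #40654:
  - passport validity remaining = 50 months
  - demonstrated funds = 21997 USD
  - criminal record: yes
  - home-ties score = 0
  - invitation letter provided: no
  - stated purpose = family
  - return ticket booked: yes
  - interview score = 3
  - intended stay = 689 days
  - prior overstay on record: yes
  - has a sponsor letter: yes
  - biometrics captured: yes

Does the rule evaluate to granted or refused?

Atomic conditions:
  intended stay > 214 days: 689 > 214 is true
  criminal record: yes → true
  biometrics captured: yes → true
  home-ties score < 1: 0 < 1 is true
  return ticket booked: yes → true
  has a sponsor letter: yes → true
  interview score < 5: 3 < 5 is true
  stated purpose = tourism: family == tourism is false
  demonstrated funds = 77846 USD: 21997 == 77846 is false
  prior overstay on record: yes → true
  invitation letter provided: no → false
  passport validity remaining > 5 months: 50 > 5 is true
  passport validity remaining < 88 months: 50 < 88 is true
Combine:
[1.1.1] true AND true = true
[1.1] NOT true = false
[1.2] true OR true = true
[1.3.1] true AND true = true
[1.3] NOT true = false
[1] exactly-one(false, true, false) = true
[2.1] true → false = false
[2.2.1] false AND true = false
[2.2] NOT false = true
[2.3] false OR true = true
[2.4.2] true OR true = true
[2.4] true AND true = true
[2] false AND true AND true AND true = false
[root] true OR false = true
Overall: true → granted

Granted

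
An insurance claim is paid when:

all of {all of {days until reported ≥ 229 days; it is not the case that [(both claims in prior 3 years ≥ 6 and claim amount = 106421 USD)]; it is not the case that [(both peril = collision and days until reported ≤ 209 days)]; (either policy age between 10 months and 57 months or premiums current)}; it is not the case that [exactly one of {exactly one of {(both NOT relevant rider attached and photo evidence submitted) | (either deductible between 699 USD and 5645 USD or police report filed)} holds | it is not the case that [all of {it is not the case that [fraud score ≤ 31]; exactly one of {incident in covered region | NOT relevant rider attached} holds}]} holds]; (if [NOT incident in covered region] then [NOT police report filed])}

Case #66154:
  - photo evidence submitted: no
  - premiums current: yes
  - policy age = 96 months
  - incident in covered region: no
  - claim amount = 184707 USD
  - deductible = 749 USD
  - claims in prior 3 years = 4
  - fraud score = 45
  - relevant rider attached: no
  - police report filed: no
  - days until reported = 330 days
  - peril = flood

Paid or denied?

Atomic conditions:
  days until reported ≥ 229 days: 330 ≥ 229 is true
  claims in prior 3 years ≥ 6: 4 ≥ 6 is false
  claim amount = 106421 USD: 184707 == 106421 is false
  peril = collision: flood == collision is false
  days until reported ≤ 209 days: 330 ≤ 209 is false
  policy age between 10 months and 57 months: 96 in [10, 57] is false
  premiums current: yes → true
  NOT relevant rider attached: no → true
  photo evidence submitted: no → false
  deductible between 699 USD and 5645 USD: 749 in [699, 5645] is true
  police report filed: no → false
  fraud score ≤ 31: 45 ≤ 31 is false
  incident in covered region: no → false
  NOT incident in covered region: no → true
  NOT police report filed: no → true
Combine:
[1.2.1] false AND false = false
[1.2] NOT false = true
[1.3.1] false AND false = false
[1.3] NOT false = true
[1.4] false OR true = true
[1] true AND true AND true AND true = true
[2.1.1.1] true AND false = false
[2.1.1.2] true OR false = true
[2.1.1] exactly-one(false, true) = true
[2.1.2.1.1] NOT false = true
[2.1.2.1.2] exactly-one(false, true) = true
[2.1.2.1] true AND true = true
[2.1.2] NOT true = false
[2.1] exactly-one(true, false) = true
[2] NOT true = false
[3] true → true = true
[root] true AND false AND true = false
Overall: false → denied

Denied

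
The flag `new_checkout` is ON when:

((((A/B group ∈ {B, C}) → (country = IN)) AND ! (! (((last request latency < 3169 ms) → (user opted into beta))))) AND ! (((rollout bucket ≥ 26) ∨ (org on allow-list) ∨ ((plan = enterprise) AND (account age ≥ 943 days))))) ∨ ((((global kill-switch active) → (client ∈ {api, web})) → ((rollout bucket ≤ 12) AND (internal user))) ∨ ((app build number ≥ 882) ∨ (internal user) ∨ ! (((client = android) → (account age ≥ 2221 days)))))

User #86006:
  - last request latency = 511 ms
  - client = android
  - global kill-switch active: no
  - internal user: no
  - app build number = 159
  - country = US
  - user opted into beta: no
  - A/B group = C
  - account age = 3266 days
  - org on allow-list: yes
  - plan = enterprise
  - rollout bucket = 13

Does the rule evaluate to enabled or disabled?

Atomic conditions:
  A/B group ∈ {B, C}: C is in the set → true
  country = IN: US == IN is false
  last request latency < 3169 ms: 511 < 3169 is true
  user opted into beta: no → false
  rollout bucket ≥ 26: 13 ≥ 26 is false
  org on allow-list: yes → true
  plan = enterprise: enterprise == enterprise is true
  account age ≥ 943 days: 3266 ≥ 943 is true
  global kill-switch active: no → false
  client ∈ {api, web}: android is not in the set → false
  rollout bucket ≤ 12: 13 ≤ 12 is false
  internal user: no → false
  app build number ≥ 882: 159 ≥ 882 is false
  client = android: android == android is true
  account age ≥ 2221 days: 3266 ≥ 2221 is true
Combine:
[1.1.1] true → false = false
[1.1.2.1.1] true → false = false
[1.1.2.1] NOT false = true
[1.1.2] NOT true = false
[1.1] false AND false = false
[1.2.1.3] true AND true = true
[1.2.1] false OR true OR true = true
[1.2] NOT true = false
[1] false AND false = false
[2.1.1] false → false (antecedent false ⇒ implication holds) = true
[2.1.2] false AND false = false
[2.1] true → false = false
[2.2.3.1] true → true = true
[2.2.3] NOT true = false
[2.2] false OR false OR false = false
[2] false OR false = false
[root] false OR false = false
Overall: false → disabled

Disabled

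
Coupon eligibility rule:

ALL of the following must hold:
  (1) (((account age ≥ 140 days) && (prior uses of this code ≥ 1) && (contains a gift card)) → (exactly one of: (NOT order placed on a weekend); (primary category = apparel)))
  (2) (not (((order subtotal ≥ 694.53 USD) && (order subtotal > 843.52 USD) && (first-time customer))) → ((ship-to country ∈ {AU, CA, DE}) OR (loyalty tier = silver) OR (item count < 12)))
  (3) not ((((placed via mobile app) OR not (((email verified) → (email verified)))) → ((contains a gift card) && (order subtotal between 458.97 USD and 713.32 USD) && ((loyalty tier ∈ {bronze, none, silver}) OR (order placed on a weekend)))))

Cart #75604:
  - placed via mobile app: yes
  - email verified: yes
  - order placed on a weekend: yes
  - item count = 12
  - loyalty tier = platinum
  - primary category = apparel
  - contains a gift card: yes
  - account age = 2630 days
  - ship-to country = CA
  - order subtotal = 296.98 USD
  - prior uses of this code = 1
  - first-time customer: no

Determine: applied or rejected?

Applied

Atomic conditions:
  account age ≥ 140 days: 2630 ≥ 140 is true
  prior uses of this code ≥ 1: 1 ≥ 1 is true
  contains a gift card: yes → true
  NOT order placed on a weekend: yes → false
  primary category = apparel: apparel == apparel is true
  order subtotal ≥ 694.53 USD: 296.98 ≥ 694.53 is false
  order subtotal > 843.52 USD: 296.98 > 843.52 is false
  first-time customer: no → false
  ship-to country ∈ {AU, CA, DE}: CA is in the set → true
  loyalty tier = silver: platinum == silver is false
  item count < 12: 12 < 12 is false
  placed via mobile app: yes → true
  email verified: yes → true
  order subtotal between 458.97 USD and 713.32 USD: 296.98 in [458.97, 713.32] is false
  loyalty tier ∈ {bronze, none, silver}: platinum is not in the set → false
  order placed on a weekend: yes → true
Combine:
[1.1] true AND true AND true = true
[1.2] exactly-one(false, true) = true
[1] true → true = true
[2.1.1] false AND false AND false = false
[2.1] NOT false = true
[2.2] true OR false OR false = true
[2] true → true = true
[3.1.1.2.1] true → true = true
[3.1.1.2] NOT true = false
[3.1.1] true OR false = true
[3.1.2.3] false OR true = true
[3.1.2] true AND false AND true = false
[3.1] true → false = false
[3] NOT false = true
[root] true AND true AND true = true
Overall: true → applied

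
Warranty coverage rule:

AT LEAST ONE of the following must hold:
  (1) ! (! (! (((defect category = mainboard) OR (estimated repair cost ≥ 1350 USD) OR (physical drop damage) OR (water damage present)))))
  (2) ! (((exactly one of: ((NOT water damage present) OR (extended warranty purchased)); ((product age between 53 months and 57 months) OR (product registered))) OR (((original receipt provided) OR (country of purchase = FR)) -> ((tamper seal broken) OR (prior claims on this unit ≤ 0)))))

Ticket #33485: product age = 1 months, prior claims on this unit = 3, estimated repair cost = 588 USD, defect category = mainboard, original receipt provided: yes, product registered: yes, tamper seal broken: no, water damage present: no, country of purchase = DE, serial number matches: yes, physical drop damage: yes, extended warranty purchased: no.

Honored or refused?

Atomic conditions:
  defect category = mainboard: mainboard == mainboard is true
  estimated repair cost ≥ 1350 USD: 588 ≥ 1350 is false
  physical drop damage: yes → true
  water damage present: no → false
  NOT water damage present: no → true
  extended warranty purchased: no → false
  product age between 53 months and 57 months: 1 in [53, 57] is false
  product registered: yes → true
  original receipt provided: yes → true
  country of purchase = FR: DE == FR is false
  tamper seal broken: no → false
  prior claims on this unit ≤ 0: 3 ≤ 0 is false
Combine:
[1.1.1.1] true OR false OR true OR false = true
[1.1.1] NOT true = false
[1.1] NOT false = true
[1] NOT true = false
[2.1.1.1] true OR false = true
[2.1.1.2] false OR true = true
[2.1.1] exactly-one(true, true) = false
[2.1.2.1] true OR false = true
[2.1.2.2] false OR false = false
[2.1.2] true → false = false
[2.1] false OR false = false
[2] NOT false = true
[root] false OR true = true
Overall: true → honored

Honored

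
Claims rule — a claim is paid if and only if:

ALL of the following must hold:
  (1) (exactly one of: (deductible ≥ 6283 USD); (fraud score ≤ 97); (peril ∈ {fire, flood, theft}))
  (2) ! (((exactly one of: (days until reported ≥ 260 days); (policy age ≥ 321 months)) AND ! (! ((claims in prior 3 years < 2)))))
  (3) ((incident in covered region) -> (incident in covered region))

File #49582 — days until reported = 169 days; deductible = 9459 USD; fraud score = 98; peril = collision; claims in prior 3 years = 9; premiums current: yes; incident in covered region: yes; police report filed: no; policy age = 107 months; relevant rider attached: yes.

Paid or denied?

Atomic conditions:
  deductible ≥ 6283 USD: 9459 ≥ 6283 is true
  fraud score ≤ 97: 98 ≤ 97 is false
  peril ∈ {fire, flood, theft}: collision is not in the set → false
  days until reported ≥ 260 days: 169 ≥ 260 is false
  policy age ≥ 321 months: 107 ≥ 321 is false
  claims in prior 3 years < 2: 9 < 2 is false
  incident in covered region: yes → true
Combine:
[1] exactly-one(true, false, false) = true
[2.1.1] exactly-one(false, false) = false
[2.1.2.1] NOT false = true
[2.1.2] NOT true = false
[2.1] false AND false = false
[2] NOT false = true
[3] true → true = true
[root] true AND true AND true = true
Overall: true → paid

Paid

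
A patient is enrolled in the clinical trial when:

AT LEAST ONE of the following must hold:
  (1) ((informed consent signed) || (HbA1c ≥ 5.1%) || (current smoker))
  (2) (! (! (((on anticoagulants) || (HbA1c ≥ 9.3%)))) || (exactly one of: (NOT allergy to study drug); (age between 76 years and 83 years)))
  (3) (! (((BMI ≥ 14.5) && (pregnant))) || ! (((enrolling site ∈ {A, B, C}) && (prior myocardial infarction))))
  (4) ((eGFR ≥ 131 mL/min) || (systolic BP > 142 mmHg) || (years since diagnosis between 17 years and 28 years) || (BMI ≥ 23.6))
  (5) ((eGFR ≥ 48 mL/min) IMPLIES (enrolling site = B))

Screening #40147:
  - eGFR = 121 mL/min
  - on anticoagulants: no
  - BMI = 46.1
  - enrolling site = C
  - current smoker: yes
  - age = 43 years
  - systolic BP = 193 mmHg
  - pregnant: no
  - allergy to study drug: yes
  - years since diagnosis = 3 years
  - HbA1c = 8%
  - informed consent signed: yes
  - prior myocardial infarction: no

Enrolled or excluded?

Enrolled

Atomic conditions:
  informed consent signed: yes → true
  HbA1c ≥ 5.1%: 8 ≥ 5.1 is true
  current smoker: yes → true
  on anticoagulants: no → false
  HbA1c ≥ 9.3%: 8 ≥ 9.3 is false
  NOT allergy to study drug: yes → false
  age between 76 years and 83 years: 43 in [76, 83] is false
  BMI ≥ 14.5: 46.1 ≥ 14.5 is true
  pregnant: no → false
  enrolling site ∈ {A, B, C}: C is in the set → true
  prior myocardial infarction: no → false
  eGFR ≥ 131 mL/min: 121 ≥ 131 is false
  systolic BP > 142 mmHg: 193 > 142 is true
  years since diagnosis between 17 years and 28 years: 3 in [17, 28] is false
  BMI ≥ 23.6: 46.1 ≥ 23.6 is true
  eGFR ≥ 48 mL/min: 121 ≥ 48 is true
  enrolling site = B: C == B is false
Combine:
[1] true OR true OR true = true
[2.1.1.1] false OR false = false
[2.1.1] NOT false = true
[2.1] NOT true = false
[2.2] exactly-one(false, false) = false
[2] false OR false = false
[3.1.1] true AND false = false
[3.1] NOT false = true
[3.2.1] true AND false = false
[3.2] NOT false = true
[3] true OR true = true
[4] false OR true OR false OR true = true
[5] true → false = false
[root] true OR false OR true OR true OR false = true
Overall: true → enrolled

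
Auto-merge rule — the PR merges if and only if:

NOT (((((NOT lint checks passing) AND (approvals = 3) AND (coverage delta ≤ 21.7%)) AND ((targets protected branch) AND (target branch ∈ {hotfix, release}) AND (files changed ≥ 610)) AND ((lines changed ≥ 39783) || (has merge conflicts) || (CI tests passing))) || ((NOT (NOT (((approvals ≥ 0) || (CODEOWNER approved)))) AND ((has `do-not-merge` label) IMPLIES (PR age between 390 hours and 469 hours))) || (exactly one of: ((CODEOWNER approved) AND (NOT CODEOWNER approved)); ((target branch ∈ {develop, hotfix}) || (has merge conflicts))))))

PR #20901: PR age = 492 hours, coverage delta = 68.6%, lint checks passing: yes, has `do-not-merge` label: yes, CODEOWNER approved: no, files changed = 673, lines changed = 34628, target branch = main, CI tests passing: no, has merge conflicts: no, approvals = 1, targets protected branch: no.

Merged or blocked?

Atomic conditions:
  NOT lint checks passing: yes → false
  approvals = 3: 1 == 3 is false
  coverage delta ≤ 21.7%: 68.6 ≤ 21.7 is false
  targets protected branch: no → false
  target branch ∈ {hotfix, release}: main is not in the set → false
  files changed ≥ 610: 673 ≥ 610 is true
  lines changed ≥ 39783: 34628 ≥ 39783 is false
  has merge conflicts: no → false
  CI tests passing: no → false
  approvals ≥ 0: 1 ≥ 0 is true
  CODEOWNER approved: no → false
  has `do-not-merge` label: yes → true
  PR age between 390 hours and 469 hours: 492 in [390, 469] is false
  NOT CODEOWNER approved: no → true
  target branch ∈ {develop, hotfix}: main is not in the set → false
Combine:
[1.1.1] false AND false AND false = false
[1.1.2] false AND false AND true = false
[1.1.3] false OR false OR false = false
[1.1] false AND false AND false = false
[1.2.1.1.1.1] true OR false = true
[1.2.1.1.1] NOT true = false
[1.2.1.1] NOT false = true
[1.2.1.2] true → false = false
[1.2.1] true AND false = false
[1.2.2.1] false AND true = false
[1.2.2.2] false OR false = false
[1.2.2] exactly-one(false, false) = false
[1.2] false OR false = false
[1] false OR false = false
[root] NOT false = true
Overall: true → merged

Merged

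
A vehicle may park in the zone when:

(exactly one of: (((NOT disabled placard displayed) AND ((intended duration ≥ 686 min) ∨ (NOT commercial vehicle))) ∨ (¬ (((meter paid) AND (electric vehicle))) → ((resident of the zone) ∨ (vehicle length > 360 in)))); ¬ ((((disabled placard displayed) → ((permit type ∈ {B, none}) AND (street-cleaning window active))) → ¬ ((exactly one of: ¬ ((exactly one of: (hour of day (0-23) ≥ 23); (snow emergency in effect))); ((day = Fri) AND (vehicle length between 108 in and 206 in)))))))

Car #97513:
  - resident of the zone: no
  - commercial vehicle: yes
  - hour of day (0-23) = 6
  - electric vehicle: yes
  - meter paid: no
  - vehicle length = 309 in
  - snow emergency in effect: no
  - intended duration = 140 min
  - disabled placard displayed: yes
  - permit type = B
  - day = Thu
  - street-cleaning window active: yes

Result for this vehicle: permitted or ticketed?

Atomic conditions:
  NOT disabled placard displayed: yes → false
  intended duration ≥ 686 min: 140 ≥ 686 is false
  NOT commercial vehicle: yes → false
  meter paid: no → false
  electric vehicle: yes → true
  resident of the zone: no → false
  vehicle length > 360 in: 309 > 360 is false
  disabled placard displayed: yes → true
  permit type ∈ {B, none}: B is in the set → true
  street-cleaning window active: yes → true
  hour of day (0-23) ≥ 23: 6 ≥ 23 is false
  snow emergency in effect: no → false
  day = Fri: Thu == Fri is false
  vehicle length between 108 in and 206 in: 309 in [108, 206] is false
Combine:
[1.1.2] false OR false = false
[1.1] false AND false = false
[1.2.1.1] false AND true = false
[1.2.1] NOT false = true
[1.2.2] false OR false = false
[1.2] true → false = false
[1] false OR false = false
[2.1.1.2] true AND true = true
[2.1.1] true → true = true
[2.1.2.1.1.1] exactly-one(false, false) = false
[2.1.2.1.1] NOT false = true
[2.1.2.1.2] false AND false = false
[2.1.2.1] exactly-one(true, false) = true
[2.1.2] NOT true = false
[2.1] true → false = false
[2] NOT false = true
[root] exactly-one(false, true) = true
Overall: true → permitted

Permitted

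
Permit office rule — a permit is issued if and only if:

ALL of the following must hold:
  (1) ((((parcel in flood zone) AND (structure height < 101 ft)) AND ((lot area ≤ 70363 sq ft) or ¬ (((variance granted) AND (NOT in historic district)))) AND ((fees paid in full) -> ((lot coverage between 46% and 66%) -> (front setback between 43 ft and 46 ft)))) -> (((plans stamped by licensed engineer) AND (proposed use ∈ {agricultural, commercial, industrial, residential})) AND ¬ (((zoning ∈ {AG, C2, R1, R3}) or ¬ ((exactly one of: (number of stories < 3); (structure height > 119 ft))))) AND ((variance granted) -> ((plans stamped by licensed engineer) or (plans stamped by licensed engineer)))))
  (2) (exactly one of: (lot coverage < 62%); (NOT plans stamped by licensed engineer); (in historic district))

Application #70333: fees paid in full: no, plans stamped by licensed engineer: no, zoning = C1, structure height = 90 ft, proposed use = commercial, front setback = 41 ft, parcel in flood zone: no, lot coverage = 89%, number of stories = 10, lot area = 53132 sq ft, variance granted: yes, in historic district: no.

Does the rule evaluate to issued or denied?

Issued

Atomic conditions:
  parcel in flood zone: no → false
  structure height < 101 ft: 90 < 101 is true
  lot area ≤ 70363 sq ft: 53132 ≤ 70363 is true
  variance granted: yes → true
  NOT in historic district: no → true
  fees paid in full: no → false
  lot coverage between 46% and 66%: 89 in [46, 66] is false
  front setback between 43 ft and 46 ft: 41 in [43, 46] is false
  plans stamped by licensed engineer: no → false
  proposed use ∈ {agricultural, commercial, industrial, residential}: commercial is in the set → true
  zoning ∈ {AG, C2, R1, R3}: C1 is not in the set → false
  number of stories < 3: 10 < 3 is false
  structure height > 119 ft: 90 > 119 is false
  lot coverage < 62%: 89 < 62 is false
  NOT plans stamped by licensed engineer: no → true
  in historic district: no → false
Combine:
[1.1.1] false AND true = false
[1.1.2.2.1] true AND true = true
[1.1.2.2] NOT true = false
[1.1.2] true OR false = true
[1.1.3.2] false → false (antecedent false ⇒ implication holds) = true
[1.1.3] false → true (antecedent false ⇒ implication holds) = true
[1.1] false AND true AND true = false
[1.2.1] false AND true = false
[1.2.2.1.2.1] exactly-one(false, false) = false
[1.2.2.1.2] NOT false = true
[1.2.2.1] false OR true = true
[1.2.2] NOT true = false
[1.2.3.2] false OR false = false
[1.2.3] true → false = false
[1.2] false AND false AND false = false
[1] false → false (antecedent false ⇒ implication holds) = true
[2] exactly-one(false, true, false) = true
[root] true AND true = true
Overall: true → issued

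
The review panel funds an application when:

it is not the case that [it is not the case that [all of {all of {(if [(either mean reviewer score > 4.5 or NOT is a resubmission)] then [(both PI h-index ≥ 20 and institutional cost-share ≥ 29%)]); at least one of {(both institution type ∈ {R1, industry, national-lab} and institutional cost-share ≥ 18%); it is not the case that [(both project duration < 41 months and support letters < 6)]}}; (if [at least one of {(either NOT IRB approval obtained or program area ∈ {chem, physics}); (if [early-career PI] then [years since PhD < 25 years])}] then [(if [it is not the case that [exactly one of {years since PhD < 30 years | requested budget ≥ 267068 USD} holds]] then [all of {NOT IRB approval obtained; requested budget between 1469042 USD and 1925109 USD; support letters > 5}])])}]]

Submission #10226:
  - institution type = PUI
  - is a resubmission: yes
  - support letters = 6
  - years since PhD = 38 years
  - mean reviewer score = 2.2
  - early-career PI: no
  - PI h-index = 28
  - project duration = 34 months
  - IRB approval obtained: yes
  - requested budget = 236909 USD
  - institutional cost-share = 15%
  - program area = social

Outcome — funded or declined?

Atomic conditions:
  mean reviewer score > 4.5: 2.2 > 4.5 is false
  NOT is a resubmission: yes → false
  PI h-index ≥ 20: 28 ≥ 20 is true
  institutional cost-share ≥ 29%: 15 ≥ 29 is false
  institution type ∈ {R1, industry, national-lab}: PUI is not in the set → false
  institutional cost-share ≥ 18%: 15 ≥ 18 is false
  project duration < 41 months: 34 < 41 is true
  support letters < 6: 6 < 6 is false
  NOT IRB approval obtained: yes → false
  program area ∈ {chem, physics}: social is not in the set → false
  early-career PI: no → false
  years since PhD < 25 years: 38 < 25 is false
  years since PhD < 30 years: 38 < 30 is false
  requested budget ≥ 267068 USD: 236909 ≥ 267068 is false
  requested budget between 1469042 USD and 1925109 USD: 236909 in [1469042, 1925109] is false
  support letters > 5: 6 > 5 is true
Combine:
[1.1.1.1.1] false OR false = false
[1.1.1.1.2] true AND false = false
[1.1.1.1] false → false (antecedent false ⇒ implication holds) = true
[1.1.1.2.1] false AND false = false
[1.1.1.2.2.1] true AND false = false
[1.1.1.2.2] NOT false = true
[1.1.1.2] false OR true = true
[1.1.1] true AND true = true
[1.1.2.1.1] false OR false = false
[1.1.2.1.2] false → false (antecedent false ⇒ implication holds) = true
[1.1.2.1] false OR true = true
[1.1.2.2.1.1] exactly-one(false, false) = false
[1.1.2.2.1] NOT false = true
[1.1.2.2.2] false AND false AND true = false
[1.1.2.2] true → false = false
[1.1.2] true → false = false
[1.1] true AND false = false
[1] NOT false = true
[root] NOT true = false
Overall: false → declined

Declined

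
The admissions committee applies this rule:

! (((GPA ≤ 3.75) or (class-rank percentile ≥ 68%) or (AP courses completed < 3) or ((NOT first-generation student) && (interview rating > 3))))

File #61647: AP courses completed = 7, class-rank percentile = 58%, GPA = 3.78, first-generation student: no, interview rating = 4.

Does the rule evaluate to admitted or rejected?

Atomic conditions:
  GPA ≤ 3.75: 3.78 ≤ 3.75 is false
  class-rank percentile ≥ 68%: 58 ≥ 68 is false
  AP courses completed < 3: 7 < 3 is false
  NOT first-generation student: no → true
  interview rating > 3: 4 > 3 is true
Combine:
[1.4] true AND true = true
[1] false OR false OR false OR true = true
[root] NOT true = false
Overall: false → rejected

Rejected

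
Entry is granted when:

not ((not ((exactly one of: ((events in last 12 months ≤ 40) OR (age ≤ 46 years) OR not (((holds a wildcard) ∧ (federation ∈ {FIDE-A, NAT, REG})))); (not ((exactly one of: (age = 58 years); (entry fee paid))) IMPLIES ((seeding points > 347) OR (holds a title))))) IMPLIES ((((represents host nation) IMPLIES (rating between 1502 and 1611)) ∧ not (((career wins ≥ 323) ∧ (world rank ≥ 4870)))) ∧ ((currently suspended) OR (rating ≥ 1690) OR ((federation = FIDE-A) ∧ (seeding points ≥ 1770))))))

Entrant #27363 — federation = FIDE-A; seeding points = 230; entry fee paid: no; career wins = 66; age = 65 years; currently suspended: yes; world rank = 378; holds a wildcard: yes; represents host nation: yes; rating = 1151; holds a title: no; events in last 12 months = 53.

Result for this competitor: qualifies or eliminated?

Qualifies

Atomic conditions:
  events in last 12 months ≤ 40: 53 ≤ 40 is false
  age ≤ 46 years: 65 ≤ 46 is false
  holds a wildcard: yes → true
  federation ∈ {FIDE-A, NAT, REG}: FIDE-A is in the set → true
  age = 58 years: 65 == 58 is false
  entry fee paid: no → false
  seeding points > 347: 230 > 347 is false
  holds a title: no → false
  represents host nation: yes → true
  rating between 1502 and 1611: 1151 in [1502, 1611] is false
  career wins ≥ 323: 66 ≥ 323 is false
  world rank ≥ 4870: 378 ≥ 4870 is false
  currently suspended: yes → true
  rating ≥ 1690: 1151 ≥ 1690 is false
  federation = FIDE-A: FIDE-A == FIDE-A is true
  seeding points ≥ 1770: 230 ≥ 1770 is false
Combine:
[1.1.1.1.3.1] true AND true = true
[1.1.1.1.3] NOT true = false
[1.1.1.1] false OR false OR false = false
[1.1.1.2.1.1] exactly-one(false, false) = false
[1.1.1.2.1] NOT false = true
[1.1.1.2.2] false OR false = false
[1.1.1.2] true → false = false
[1.1.1] exactly-one(false, false) = false
[1.1] NOT false = true
[1.2.1.1] true → false = false
[1.2.1.2.1] false AND false = false
[1.2.1.2] NOT false = true
[1.2.1] false AND true = false
[1.2.2.3] true AND false = false
[1.2.2] true OR false OR false = true
[1.2] false AND true = false
[1] true → false = false
[root] NOT false = true
Overall: true → qualifies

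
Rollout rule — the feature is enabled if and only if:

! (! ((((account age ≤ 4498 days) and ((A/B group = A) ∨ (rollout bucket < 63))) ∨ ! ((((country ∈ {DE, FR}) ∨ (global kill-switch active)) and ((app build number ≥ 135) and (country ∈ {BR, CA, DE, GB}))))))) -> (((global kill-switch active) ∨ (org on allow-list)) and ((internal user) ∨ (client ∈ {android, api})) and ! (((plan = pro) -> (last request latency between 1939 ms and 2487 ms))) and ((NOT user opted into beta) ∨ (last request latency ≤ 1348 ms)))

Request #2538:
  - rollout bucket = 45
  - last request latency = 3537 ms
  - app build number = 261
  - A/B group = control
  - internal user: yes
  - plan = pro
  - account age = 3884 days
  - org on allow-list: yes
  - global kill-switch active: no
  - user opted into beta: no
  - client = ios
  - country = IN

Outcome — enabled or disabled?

Enabled

Atomic conditions:
  account age ≤ 4498 days: 3884 ≤ 4498 is true
  A/B group = A: control == A is false
  rollout bucket < 63: 45 < 63 is true
  country ∈ {DE, FR}: IN is not in the set → false
  global kill-switch active: no → false
  app build number ≥ 135: 261 ≥ 135 is true
  country ∈ {BR, CA, DE, GB}: IN is not in the set → false
  org on allow-list: yes → true
  internal user: yes → true
  client ∈ {android, api}: ios is not in the set → false
  plan = pro: pro == pro is true
  last request latency between 1939 ms and 2487 ms: 3537 in [1939, 2487] is false
  NOT user opted into beta: no → true
  last request latency ≤ 1348 ms: 3537 ≤ 1348 is false
Combine:
[1.1.1.1.2] false OR true = true
[1.1.1.1] true AND true = true
[1.1.1.2.1.1] false OR false = false
[1.1.1.2.1.2] true AND false = false
[1.1.1.2.1] false AND false = false
[1.1.1.2] NOT false = true
[1.1.1] true OR true = true
[1.1] NOT true = false
[1] NOT false = true
[2.1] false OR true = true
[2.2] true OR false = true
[2.3.1] true → false = false
[2.3] NOT false = true
[2.4] true OR false = true
[2] true AND true AND true AND true = true
[root] true → true = true
Overall: true → enabled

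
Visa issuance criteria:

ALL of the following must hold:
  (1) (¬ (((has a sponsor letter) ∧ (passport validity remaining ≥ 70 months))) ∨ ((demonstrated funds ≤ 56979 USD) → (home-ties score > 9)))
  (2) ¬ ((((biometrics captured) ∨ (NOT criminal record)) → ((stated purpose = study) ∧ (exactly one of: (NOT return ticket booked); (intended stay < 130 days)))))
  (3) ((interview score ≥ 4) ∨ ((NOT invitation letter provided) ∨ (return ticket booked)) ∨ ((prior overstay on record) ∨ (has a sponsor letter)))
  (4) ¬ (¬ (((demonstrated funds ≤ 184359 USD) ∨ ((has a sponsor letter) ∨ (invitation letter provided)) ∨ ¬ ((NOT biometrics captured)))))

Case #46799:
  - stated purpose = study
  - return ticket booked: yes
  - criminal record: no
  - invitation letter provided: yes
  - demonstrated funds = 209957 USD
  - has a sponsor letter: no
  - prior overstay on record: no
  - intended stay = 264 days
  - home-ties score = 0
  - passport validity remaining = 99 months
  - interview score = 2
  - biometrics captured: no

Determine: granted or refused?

Granted

Atomic conditions:
  has a sponsor letter: no → false
  passport validity remaining ≥ 70 months: 99 ≥ 70 is true
  demonstrated funds ≤ 56979 USD: 209957 ≤ 56979 is false
  home-ties score > 9: 0 > 9 is false
  biometrics captured: no → false
  NOT criminal record: no → true
  stated purpose = study: study == study is true
  NOT return ticket booked: yes → false
  intended stay < 130 days: 264 < 130 is false
  interview score ≥ 4: 2 ≥ 4 is false
  NOT invitation letter provided: yes → false
  return ticket booked: yes → true
  prior overstay on record: no → false
  demonstrated funds ≤ 184359 USD: 209957 ≤ 184359 is false
  invitation letter provided: yes → true
  NOT biometrics captured: no → true
Combine:
[1.1.1] false AND true = false
[1.1] NOT false = true
[1.2] false → false (antecedent false ⇒ implication holds) = true
[1] true OR true = true
[2.1.1] false OR true = true
[2.1.2.2] exactly-one(false, false) = false
[2.1.2] true AND false = false
[2.1] true → false = false
[2] NOT false = true
[3.2] false OR true = true
[3.3] false OR false = false
[3] false OR true OR false = true
[4.1.1.2] false OR true = true
[4.1.1.3] NOT true = false
[4.1.1] false OR true OR false = true
[4.1] NOT true = false
[4] NOT false = true
[root] true AND true AND true AND true = true
Overall: true → granted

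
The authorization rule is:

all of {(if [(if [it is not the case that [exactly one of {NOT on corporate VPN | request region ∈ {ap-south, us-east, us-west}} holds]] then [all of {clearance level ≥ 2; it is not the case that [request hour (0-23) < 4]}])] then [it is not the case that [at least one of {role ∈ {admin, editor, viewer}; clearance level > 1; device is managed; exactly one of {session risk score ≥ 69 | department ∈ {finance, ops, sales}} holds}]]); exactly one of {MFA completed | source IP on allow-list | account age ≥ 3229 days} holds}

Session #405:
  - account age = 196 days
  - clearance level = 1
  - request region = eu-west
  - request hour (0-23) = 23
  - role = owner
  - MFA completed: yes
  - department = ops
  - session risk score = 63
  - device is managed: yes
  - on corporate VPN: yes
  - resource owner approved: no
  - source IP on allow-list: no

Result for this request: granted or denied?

Granted

Atomic conditions:
  NOT on corporate VPN: yes → false
  request region ∈ {ap-south, us-east, us-west}: eu-west is not in the set → false
  clearance level ≥ 2: 1 ≥ 2 is false
  request hour (0-23) < 4: 23 < 4 is false
  role ∈ {admin, editor, viewer}: owner is not in the set → false
  clearance level > 1: 1 > 1 is false
  device is managed: yes → true
  session risk score ≥ 69: 63 ≥ 69 is false
  department ∈ {finance, ops, sales}: ops is in the set → true
  MFA completed: yes → true
  source IP on allow-list: no → false
  account age ≥ 3229 days: 196 ≥ 3229 is false
Combine:
[1.1.1.1] exactly-one(false, false) = false
[1.1.1] NOT false = true
[1.1.2.2] NOT false = true
[1.1.2] false AND true = false
[1.1] true → false = false
[1.2.1.4] exactly-one(false, true) = true
[1.2.1] false OR false OR true OR true = true
[1.2] NOT true = false
[1] false → false (antecedent false ⇒ implication holds) = true
[2] exactly-one(true, false, false) = true
[root] true AND true = true
Overall: true → granted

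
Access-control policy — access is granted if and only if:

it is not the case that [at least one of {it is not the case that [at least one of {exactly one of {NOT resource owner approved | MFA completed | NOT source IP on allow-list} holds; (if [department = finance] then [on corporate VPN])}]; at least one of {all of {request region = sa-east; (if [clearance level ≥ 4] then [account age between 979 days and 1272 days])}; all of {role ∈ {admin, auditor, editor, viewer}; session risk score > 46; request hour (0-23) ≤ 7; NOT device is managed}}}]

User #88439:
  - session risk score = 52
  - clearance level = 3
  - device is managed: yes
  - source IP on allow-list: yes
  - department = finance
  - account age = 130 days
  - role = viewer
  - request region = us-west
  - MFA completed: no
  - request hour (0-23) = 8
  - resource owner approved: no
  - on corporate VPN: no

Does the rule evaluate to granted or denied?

Atomic conditions:
  NOT resource owner approved: no → true
  MFA completed: no → false
  NOT source IP on allow-list: yes → false
  department = finance: finance == finance is true
  on corporate VPN: no → false
  request region = sa-east: us-west == sa-east is false
  clearance level ≥ 4: 3 ≥ 4 is false
  account age between 979 days and 1272 days: 130 in [979, 1272] is false
  role ∈ {admin, auditor, editor, viewer}: viewer is in the set → true
  session risk score > 46: 52 > 46 is true
  request hour (0-23) ≤ 7: 8 ≤ 7 is false
  NOT device is managed: yes → false
Combine:
[1.1.1.1] exactly-one(true, false, false) = true
[1.1.1.2] true → false = false
[1.1.1] true OR false = true
[1.1] NOT true = false
[1.2.1.2] false → false (antecedent false ⇒ implication holds) = true
[1.2.1] false AND true = false
[1.2.2] true AND true AND false AND false = false
[1.2] false OR false = false
[1] false OR false = false
[root] NOT false = true
Overall: true → granted

Granted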